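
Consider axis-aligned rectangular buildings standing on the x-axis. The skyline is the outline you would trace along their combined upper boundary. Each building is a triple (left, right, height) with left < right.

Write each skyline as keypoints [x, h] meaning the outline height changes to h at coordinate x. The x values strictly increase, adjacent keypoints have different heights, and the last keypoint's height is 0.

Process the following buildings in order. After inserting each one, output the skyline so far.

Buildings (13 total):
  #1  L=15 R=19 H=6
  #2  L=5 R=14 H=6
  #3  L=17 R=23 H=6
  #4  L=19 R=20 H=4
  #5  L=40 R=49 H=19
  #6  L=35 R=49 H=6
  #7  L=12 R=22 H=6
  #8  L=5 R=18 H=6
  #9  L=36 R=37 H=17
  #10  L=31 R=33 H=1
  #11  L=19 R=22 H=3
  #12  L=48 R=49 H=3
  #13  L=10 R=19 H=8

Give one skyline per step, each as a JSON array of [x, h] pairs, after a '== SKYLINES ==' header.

== SKYLINES ==
[[15,6],[19,0]]
[[5,6],[14,0],[15,6],[19,0]]
[[5,6],[14,0],[15,6],[23,0]]
[[5,6],[14,0],[15,6],[23,0]]
[[5,6],[14,0],[15,6],[23,0],[40,19],[49,0]]
[[5,6],[14,0],[15,6],[23,0],[35,6],[40,19],[49,0]]
[[5,6],[23,0],[35,6],[40,19],[49,0]]
[[5,6],[23,0],[35,6],[40,19],[49,0]]
[[5,6],[23,0],[35,6],[36,17],[37,6],[40,19],[49,0]]
[[5,6],[23,0],[31,1],[33,0],[35,6],[36,17],[37,6],[40,19],[49,0]]
[[5,6],[23,0],[31,1],[33,0],[35,6],[36,17],[37,6],[40,19],[49,0]]
[[5,6],[23,0],[31,1],[33,0],[35,6],[36,17],[37,6],[40,19],[49,0]]
[[5,6],[10,8],[19,6],[23,0],[31,1],[33,0],[35,6],[36,17],[37,6],[40,19],[49,0]]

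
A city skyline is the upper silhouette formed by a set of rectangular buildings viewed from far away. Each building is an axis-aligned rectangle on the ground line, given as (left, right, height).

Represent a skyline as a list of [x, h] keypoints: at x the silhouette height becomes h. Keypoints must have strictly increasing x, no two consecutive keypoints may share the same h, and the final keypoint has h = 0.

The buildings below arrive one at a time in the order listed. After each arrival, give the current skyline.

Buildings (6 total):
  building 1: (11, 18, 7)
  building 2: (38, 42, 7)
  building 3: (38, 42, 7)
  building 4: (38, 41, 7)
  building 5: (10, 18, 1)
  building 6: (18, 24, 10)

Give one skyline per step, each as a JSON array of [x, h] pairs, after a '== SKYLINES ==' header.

== SKYLINES ==
[[11,7],[18,0]]
[[11,7],[18,0],[38,7],[42,0]]
[[11,7],[18,0],[38,7],[42,0]]
[[11,7],[18,0],[38,7],[42,0]]
[[10,1],[11,7],[18,0],[38,7],[42,0]]
[[10,1],[11,7],[18,10],[24,0],[38,7],[42,0]]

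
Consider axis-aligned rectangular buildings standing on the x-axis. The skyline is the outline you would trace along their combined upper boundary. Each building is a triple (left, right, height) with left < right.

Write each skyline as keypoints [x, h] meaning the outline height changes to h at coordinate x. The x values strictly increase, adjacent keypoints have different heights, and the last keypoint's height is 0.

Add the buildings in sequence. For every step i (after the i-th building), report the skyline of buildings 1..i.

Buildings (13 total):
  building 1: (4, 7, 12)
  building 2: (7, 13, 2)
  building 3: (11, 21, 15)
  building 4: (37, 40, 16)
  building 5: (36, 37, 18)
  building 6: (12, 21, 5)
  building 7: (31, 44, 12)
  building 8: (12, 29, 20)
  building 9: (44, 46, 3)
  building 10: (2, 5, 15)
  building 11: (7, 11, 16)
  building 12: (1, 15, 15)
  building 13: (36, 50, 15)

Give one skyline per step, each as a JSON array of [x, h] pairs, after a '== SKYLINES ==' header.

== SKYLINES ==
[[4,12],[7,0]]
[[4,12],[7,2],[13,0]]
[[4,12],[7,2],[11,15],[21,0]]
[[4,12],[7,2],[11,15],[21,0],[37,16],[40,0]]
[[4,12],[7,2],[11,15],[21,0],[36,18],[37,16],[40,0]]
[[4,12],[7,2],[11,15],[21,0],[36,18],[37,16],[40,0]]
[[4,12],[7,2],[11,15],[21,0],[31,12],[36,18],[37,16],[40,12],[44,0]]
[[4,12],[7,2],[11,15],[12,20],[29,0],[31,12],[36,18],[37,16],[40,12],[44,0]]
[[4,12],[7,2],[11,15],[12,20],[29,0],[31,12],[36,18],[37,16],[40,12],[44,3],[46,0]]
[[2,15],[5,12],[7,2],[11,15],[12,20],[29,0],[31,12],[36,18],[37,16],[40,12],[44,3],[46,0]]
[[2,15],[5,12],[7,16],[11,15],[12,20],[29,0],[31,12],[36,18],[37,16],[40,12],[44,3],[46,0]]
[[1,15],[7,16],[11,15],[12,20],[29,0],[31,12],[36,18],[37,16],[40,12],[44,3],[46,0]]
[[1,15],[7,16],[11,15],[12,20],[29,0],[31,12],[36,18],[37,16],[40,15],[50,0]]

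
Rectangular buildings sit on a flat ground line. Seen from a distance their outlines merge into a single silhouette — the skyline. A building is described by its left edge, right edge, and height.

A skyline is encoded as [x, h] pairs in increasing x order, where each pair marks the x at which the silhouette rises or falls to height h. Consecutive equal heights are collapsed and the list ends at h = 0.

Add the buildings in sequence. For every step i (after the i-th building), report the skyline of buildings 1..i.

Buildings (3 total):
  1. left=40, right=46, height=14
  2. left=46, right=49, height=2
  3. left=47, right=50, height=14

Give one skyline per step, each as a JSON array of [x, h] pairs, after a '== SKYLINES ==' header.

== SKYLINES ==
[[40,14],[46,0]]
[[40,14],[46,2],[49,0]]
[[40,14],[46,2],[47,14],[50,0]]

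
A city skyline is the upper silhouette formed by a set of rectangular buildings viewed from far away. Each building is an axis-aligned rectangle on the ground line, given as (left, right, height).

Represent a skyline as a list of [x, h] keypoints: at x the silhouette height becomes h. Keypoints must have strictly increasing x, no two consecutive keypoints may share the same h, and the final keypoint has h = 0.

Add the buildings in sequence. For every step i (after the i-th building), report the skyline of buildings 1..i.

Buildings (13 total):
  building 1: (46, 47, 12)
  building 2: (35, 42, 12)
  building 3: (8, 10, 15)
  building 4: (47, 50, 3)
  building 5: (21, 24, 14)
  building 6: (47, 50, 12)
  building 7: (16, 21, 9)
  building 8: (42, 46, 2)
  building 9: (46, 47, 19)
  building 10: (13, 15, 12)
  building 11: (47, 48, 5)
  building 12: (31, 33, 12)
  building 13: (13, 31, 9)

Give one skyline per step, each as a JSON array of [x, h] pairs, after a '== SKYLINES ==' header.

== SKYLINES ==
[[46,12],[47,0]]
[[35,12],[42,0],[46,12],[47,0]]
[[8,15],[10,0],[35,12],[42,0],[46,12],[47,0]]
[[8,15],[10,0],[35,12],[42,0],[46,12],[47,3],[50,0]]
[[8,15],[10,0],[21,14],[24,0],[35,12],[42,0],[46,12],[47,3],[50,0]]
[[8,15],[10,0],[21,14],[24,0],[35,12],[42,0],[46,12],[50,0]]
[[8,15],[10,0],[16,9],[21,14],[24,0],[35,12],[42,0],[46,12],[50,0]]
[[8,15],[10,0],[16,9],[21,14],[24,0],[35,12],[42,2],[46,12],[50,0]]
[[8,15],[10,0],[16,9],[21,14],[24,0],[35,12],[42,2],[46,19],[47,12],[50,0]]
[[8,15],[10,0],[13,12],[15,0],[16,9],[21,14],[24,0],[35,12],[42,2],[46,19],[47,12],[50,0]]
[[8,15],[10,0],[13,12],[15,0],[16,9],[21,14],[24,0],[35,12],[42,2],[46,19],[47,12],[50,0]]
[[8,15],[10,0],[13,12],[15,0],[16,9],[21,14],[24,0],[31,12],[33,0],[35,12],[42,2],[46,19],[47,12],[50,0]]
[[8,15],[10,0],[13,12],[15,9],[21,14],[24,9],[31,12],[33,0],[35,12],[42,2],[46,19],[47,12],[50,0]]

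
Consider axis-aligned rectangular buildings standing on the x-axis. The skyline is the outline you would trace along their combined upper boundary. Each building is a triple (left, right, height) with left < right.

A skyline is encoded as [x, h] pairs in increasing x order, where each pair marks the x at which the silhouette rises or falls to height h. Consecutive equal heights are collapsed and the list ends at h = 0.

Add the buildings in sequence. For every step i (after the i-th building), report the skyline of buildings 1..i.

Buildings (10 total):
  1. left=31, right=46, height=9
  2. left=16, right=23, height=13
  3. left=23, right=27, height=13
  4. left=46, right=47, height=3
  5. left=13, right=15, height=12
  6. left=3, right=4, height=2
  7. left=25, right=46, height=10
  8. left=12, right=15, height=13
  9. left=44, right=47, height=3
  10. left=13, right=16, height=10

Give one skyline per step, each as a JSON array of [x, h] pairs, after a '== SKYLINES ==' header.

== SKYLINES ==
[[31,9],[46,0]]
[[16,13],[23,0],[31,9],[46,0]]
[[16,13],[27,0],[31,9],[46,0]]
[[16,13],[27,0],[31,9],[46,3],[47,0]]
[[13,12],[15,0],[16,13],[27,0],[31,9],[46,3],[47,0]]
[[3,2],[4,0],[13,12],[15,0],[16,13],[27,0],[31,9],[46,3],[47,0]]
[[3,2],[4,0],[13,12],[15,0],[16,13],[27,10],[46,3],[47,0]]
[[3,2],[4,0],[12,13],[15,0],[16,13],[27,10],[46,3],[47,0]]
[[3,2],[4,0],[12,13],[15,0],[16,13],[27,10],[46,3],[47,0]]
[[3,2],[4,0],[12,13],[15,10],[16,13],[27,10],[46,3],[47,0]]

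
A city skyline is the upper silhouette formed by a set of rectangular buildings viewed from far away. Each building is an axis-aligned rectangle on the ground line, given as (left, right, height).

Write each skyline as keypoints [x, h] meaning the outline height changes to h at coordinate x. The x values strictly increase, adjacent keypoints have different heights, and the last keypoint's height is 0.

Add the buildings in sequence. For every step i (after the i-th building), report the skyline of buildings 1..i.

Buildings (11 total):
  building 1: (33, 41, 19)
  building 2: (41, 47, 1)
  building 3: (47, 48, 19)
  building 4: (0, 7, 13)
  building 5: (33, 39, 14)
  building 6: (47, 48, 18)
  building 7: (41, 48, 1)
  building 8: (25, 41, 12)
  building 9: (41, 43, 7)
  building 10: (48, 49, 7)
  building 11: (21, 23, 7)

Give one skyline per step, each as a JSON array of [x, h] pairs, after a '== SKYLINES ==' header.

== SKYLINES ==
[[33,19],[41,0]]
[[33,19],[41,1],[47,0]]
[[33,19],[41,1],[47,19],[48,0]]
[[0,13],[7,0],[33,19],[41,1],[47,19],[48,0]]
[[0,13],[7,0],[33,19],[41,1],[47,19],[48,0]]
[[0,13],[7,0],[33,19],[41,1],[47,19],[48,0]]
[[0,13],[7,0],[33,19],[41,1],[47,19],[48,0]]
[[0,13],[7,0],[25,12],[33,19],[41,1],[47,19],[48,0]]
[[0,13],[7,0],[25,12],[33,19],[41,7],[43,1],[47,19],[48,0]]
[[0,13],[7,0],[25,12],[33,19],[41,7],[43,1],[47,19],[48,7],[49,0]]
[[0,13],[7,0],[21,7],[23,0],[25,12],[33,19],[41,7],[43,1],[47,19],[48,7],[49,0]]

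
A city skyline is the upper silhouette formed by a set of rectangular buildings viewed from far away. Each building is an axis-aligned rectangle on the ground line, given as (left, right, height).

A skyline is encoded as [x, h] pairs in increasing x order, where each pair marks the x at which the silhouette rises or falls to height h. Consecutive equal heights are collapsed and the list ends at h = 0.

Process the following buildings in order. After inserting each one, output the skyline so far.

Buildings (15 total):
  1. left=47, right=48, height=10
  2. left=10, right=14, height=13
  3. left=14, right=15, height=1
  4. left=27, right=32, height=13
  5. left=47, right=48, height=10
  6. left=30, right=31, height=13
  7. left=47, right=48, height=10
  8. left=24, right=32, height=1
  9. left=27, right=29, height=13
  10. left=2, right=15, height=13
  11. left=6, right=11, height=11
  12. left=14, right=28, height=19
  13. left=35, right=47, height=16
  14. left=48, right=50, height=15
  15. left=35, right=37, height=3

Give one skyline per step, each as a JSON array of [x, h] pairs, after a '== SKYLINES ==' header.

== SKYLINES ==
[[47,10],[48,0]]
[[10,13],[14,0],[47,10],[48,0]]
[[10,13],[14,1],[15,0],[47,10],[48,0]]
[[10,13],[14,1],[15,0],[27,13],[32,0],[47,10],[48,0]]
[[10,13],[14,1],[15,0],[27,13],[32,0],[47,10],[48,0]]
[[10,13],[14,1],[15,0],[27,13],[32,0],[47,10],[48,0]]
[[10,13],[14,1],[15,0],[27,13],[32,0],[47,10],[48,0]]
[[10,13],[14,1],[15,0],[24,1],[27,13],[32,0],[47,10],[48,0]]
[[10,13],[14,1],[15,0],[24,1],[27,13],[32,0],[47,10],[48,0]]
[[2,13],[15,0],[24,1],[27,13],[32,0],[47,10],[48,0]]
[[2,13],[15,0],[24,1],[27,13],[32,0],[47,10],[48,0]]
[[2,13],[14,19],[28,13],[32,0],[47,10],[48,0]]
[[2,13],[14,19],[28,13],[32,0],[35,16],[47,10],[48,0]]
[[2,13],[14,19],[28,13],[32,0],[35,16],[47,10],[48,15],[50,0]]
[[2,13],[14,19],[28,13],[32,0],[35,16],[47,10],[48,15],[50,0]]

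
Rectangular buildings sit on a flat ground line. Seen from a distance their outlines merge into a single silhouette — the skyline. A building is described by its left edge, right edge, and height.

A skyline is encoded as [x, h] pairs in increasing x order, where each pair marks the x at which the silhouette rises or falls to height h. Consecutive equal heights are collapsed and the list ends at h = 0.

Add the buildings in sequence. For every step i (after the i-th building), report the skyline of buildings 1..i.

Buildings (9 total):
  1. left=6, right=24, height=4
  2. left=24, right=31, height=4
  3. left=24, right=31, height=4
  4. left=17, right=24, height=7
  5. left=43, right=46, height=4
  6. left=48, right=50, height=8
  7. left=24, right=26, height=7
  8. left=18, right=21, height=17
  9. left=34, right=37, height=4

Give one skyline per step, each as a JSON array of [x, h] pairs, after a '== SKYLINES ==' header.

== SKYLINES ==
[[6,4],[24,0]]
[[6,4],[31,0]]
[[6,4],[31,0]]
[[6,4],[17,7],[24,4],[31,0]]
[[6,4],[17,7],[24,4],[31,0],[43,4],[46,0]]
[[6,4],[17,7],[24,4],[31,0],[43,4],[46,0],[48,8],[50,0]]
[[6,4],[17,7],[26,4],[31,0],[43,4],[46,0],[48,8],[50,0]]
[[6,4],[17,7],[18,17],[21,7],[26,4],[31,0],[43,4],[46,0],[48,8],[50,0]]
[[6,4],[17,7],[18,17],[21,7],[26,4],[31,0],[34,4],[37,0],[43,4],[46,0],[48,8],[50,0]]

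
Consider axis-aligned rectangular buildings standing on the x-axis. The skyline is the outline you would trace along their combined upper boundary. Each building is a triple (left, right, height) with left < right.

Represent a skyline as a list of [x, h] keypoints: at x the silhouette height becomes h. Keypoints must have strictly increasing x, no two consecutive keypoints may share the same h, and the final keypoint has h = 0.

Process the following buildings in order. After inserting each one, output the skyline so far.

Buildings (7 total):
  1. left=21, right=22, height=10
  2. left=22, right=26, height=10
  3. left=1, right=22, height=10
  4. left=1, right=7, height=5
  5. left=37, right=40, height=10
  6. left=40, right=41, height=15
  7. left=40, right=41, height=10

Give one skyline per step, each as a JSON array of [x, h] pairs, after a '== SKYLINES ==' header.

== SKYLINES ==
[[21,10],[22,0]]
[[21,10],[26,0]]
[[1,10],[26,0]]
[[1,10],[26,0]]
[[1,10],[26,0],[37,10],[40,0]]
[[1,10],[26,0],[37,10],[40,15],[41,0]]
[[1,10],[26,0],[37,10],[40,15],[41,0]]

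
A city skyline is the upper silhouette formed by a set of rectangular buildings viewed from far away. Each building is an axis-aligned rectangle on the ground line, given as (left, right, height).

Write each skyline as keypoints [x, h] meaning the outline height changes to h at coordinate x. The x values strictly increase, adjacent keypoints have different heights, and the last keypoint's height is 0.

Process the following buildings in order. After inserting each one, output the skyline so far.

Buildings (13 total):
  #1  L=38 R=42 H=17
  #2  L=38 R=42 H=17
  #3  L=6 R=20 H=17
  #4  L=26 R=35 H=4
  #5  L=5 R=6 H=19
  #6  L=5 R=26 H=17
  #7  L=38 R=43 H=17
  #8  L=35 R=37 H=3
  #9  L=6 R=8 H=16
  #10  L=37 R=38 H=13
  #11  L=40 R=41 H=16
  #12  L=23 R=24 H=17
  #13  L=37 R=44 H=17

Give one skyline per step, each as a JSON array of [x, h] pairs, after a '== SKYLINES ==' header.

== SKYLINES ==
[[38,17],[42,0]]
[[38,17],[42,0]]
[[6,17],[20,0],[38,17],[42,0]]
[[6,17],[20,0],[26,4],[35,0],[38,17],[42,0]]
[[5,19],[6,17],[20,0],[26,4],[35,0],[38,17],[42,0]]
[[5,19],[6,17],[26,4],[35,0],[38,17],[42,0]]
[[5,19],[6,17],[26,4],[35,0],[38,17],[43,0]]
[[5,19],[6,17],[26,4],[35,3],[37,0],[38,17],[43,0]]
[[5,19],[6,17],[26,4],[35,3],[37,0],[38,17],[43,0]]
[[5,19],[6,17],[26,4],[35,3],[37,13],[38,17],[43,0]]
[[5,19],[6,17],[26,4],[35,3],[37,13],[38,17],[43,0]]
[[5,19],[6,17],[26,4],[35,3],[37,13],[38,17],[43,0]]
[[5,19],[6,17],[26,4],[35,3],[37,17],[44,0]]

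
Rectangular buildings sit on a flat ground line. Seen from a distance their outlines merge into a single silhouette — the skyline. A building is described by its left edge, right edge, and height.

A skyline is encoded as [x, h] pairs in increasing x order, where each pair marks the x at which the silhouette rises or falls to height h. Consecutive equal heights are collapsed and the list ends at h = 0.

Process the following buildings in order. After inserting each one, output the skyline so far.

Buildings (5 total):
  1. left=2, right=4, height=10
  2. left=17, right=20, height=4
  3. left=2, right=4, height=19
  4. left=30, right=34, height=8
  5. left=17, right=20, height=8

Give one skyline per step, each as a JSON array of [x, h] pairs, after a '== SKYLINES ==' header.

== SKYLINES ==
[[2,10],[4,0]]
[[2,10],[4,0],[17,4],[20,0]]
[[2,19],[4,0],[17,4],[20,0]]
[[2,19],[4,0],[17,4],[20,0],[30,8],[34,0]]
[[2,19],[4,0],[17,8],[20,0],[30,8],[34,0]]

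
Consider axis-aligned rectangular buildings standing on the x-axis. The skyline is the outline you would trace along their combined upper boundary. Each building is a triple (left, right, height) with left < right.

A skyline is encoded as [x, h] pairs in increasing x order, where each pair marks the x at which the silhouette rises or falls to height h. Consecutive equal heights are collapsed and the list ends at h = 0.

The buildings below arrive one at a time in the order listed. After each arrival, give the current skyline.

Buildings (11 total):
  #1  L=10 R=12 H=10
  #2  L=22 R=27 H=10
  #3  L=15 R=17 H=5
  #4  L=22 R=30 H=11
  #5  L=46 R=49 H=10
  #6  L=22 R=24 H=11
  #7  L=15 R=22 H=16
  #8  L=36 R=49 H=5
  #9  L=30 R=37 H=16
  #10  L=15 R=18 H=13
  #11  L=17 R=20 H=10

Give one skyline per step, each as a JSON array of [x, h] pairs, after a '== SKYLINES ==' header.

== SKYLINES ==
[[10,10],[12,0]]
[[10,10],[12,0],[22,10],[27,0]]
[[10,10],[12,0],[15,5],[17,0],[22,10],[27,0]]
[[10,10],[12,0],[15,5],[17,0],[22,11],[30,0]]
[[10,10],[12,0],[15,5],[17,0],[22,11],[30,0],[46,10],[49,0]]
[[10,10],[12,0],[15,5],[17,0],[22,11],[30,0],[46,10],[49,0]]
[[10,10],[12,0],[15,16],[22,11],[30,0],[46,10],[49,0]]
[[10,10],[12,0],[15,16],[22,11],[30,0],[36,5],[46,10],[49,0]]
[[10,10],[12,0],[15,16],[22,11],[30,16],[37,5],[46,10],[49,0]]
[[10,10],[12,0],[15,16],[22,11],[30,16],[37,5],[46,10],[49,0]]
[[10,10],[12,0],[15,16],[22,11],[30,16],[37,5],[46,10],[49,0]]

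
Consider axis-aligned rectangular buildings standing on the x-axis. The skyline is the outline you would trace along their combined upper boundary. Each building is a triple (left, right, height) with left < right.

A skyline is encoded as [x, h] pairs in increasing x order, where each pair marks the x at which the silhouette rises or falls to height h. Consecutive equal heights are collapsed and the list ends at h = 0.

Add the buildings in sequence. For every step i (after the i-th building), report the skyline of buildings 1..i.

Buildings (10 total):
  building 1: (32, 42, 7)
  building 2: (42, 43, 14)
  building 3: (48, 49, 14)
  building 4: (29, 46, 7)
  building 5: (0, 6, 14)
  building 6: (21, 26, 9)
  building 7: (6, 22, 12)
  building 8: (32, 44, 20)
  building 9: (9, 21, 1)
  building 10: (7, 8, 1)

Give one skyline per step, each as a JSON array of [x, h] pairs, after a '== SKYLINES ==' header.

== SKYLINES ==
[[32,7],[42,0]]
[[32,7],[42,14],[43,0]]
[[32,7],[42,14],[43,0],[48,14],[49,0]]
[[29,7],[42,14],[43,7],[46,0],[48,14],[49,0]]
[[0,14],[6,0],[29,7],[42,14],[43,7],[46,0],[48,14],[49,0]]
[[0,14],[6,0],[21,9],[26,0],[29,7],[42,14],[43,7],[46,0],[48,14],[49,0]]
[[0,14],[6,12],[22,9],[26,0],[29,7],[42,14],[43,7],[46,0],[48,14],[49,0]]
[[0,14],[6,12],[22,9],[26,0],[29,7],[32,20],[44,7],[46,0],[48,14],[49,0]]
[[0,14],[6,12],[22,9],[26,0],[29,7],[32,20],[44,7],[46,0],[48,14],[49,0]]
[[0,14],[6,12],[22,9],[26,0],[29,7],[32,20],[44,7],[46,0],[48,14],[49,0]]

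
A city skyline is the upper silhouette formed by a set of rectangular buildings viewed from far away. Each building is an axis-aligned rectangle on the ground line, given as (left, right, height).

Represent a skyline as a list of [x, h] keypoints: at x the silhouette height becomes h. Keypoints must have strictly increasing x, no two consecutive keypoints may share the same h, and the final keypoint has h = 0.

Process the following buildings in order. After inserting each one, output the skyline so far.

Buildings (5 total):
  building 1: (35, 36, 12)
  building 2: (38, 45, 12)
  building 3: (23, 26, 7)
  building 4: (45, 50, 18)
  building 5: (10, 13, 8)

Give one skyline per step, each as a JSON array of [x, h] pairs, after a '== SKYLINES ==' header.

== SKYLINES ==
[[35,12],[36,0]]
[[35,12],[36,0],[38,12],[45,0]]
[[23,7],[26,0],[35,12],[36,0],[38,12],[45,0]]
[[23,7],[26,0],[35,12],[36,0],[38,12],[45,18],[50,0]]
[[10,8],[13,0],[23,7],[26,0],[35,12],[36,0],[38,12],[45,18],[50,0]]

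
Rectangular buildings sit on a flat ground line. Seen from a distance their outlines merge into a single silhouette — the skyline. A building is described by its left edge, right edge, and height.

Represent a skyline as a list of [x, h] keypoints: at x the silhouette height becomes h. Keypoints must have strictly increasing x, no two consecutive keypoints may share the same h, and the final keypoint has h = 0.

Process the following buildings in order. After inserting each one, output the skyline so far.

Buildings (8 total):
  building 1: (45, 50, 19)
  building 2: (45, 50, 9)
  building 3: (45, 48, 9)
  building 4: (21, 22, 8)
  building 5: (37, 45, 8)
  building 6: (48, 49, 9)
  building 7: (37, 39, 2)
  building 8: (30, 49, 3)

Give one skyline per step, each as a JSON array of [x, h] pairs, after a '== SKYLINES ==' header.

== SKYLINES ==
[[45,19],[50,0]]
[[45,19],[50,0]]
[[45,19],[50,0]]
[[21,8],[22,0],[45,19],[50,0]]
[[21,8],[22,0],[37,8],[45,19],[50,0]]
[[21,8],[22,0],[37,8],[45,19],[50,0]]
[[21,8],[22,0],[37,8],[45,19],[50,0]]
[[21,8],[22,0],[30,3],[37,8],[45,19],[50,0]]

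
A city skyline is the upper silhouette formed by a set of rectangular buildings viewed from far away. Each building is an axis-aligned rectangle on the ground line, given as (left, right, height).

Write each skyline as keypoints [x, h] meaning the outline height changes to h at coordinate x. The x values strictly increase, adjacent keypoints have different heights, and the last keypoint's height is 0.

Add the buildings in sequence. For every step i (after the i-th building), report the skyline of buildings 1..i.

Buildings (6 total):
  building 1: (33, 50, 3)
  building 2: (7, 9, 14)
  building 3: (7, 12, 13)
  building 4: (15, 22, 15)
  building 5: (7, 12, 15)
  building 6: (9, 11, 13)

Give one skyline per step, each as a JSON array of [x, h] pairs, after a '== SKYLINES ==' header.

== SKYLINES ==
[[33,3],[50,0]]
[[7,14],[9,0],[33,3],[50,0]]
[[7,14],[9,13],[12,0],[33,3],[50,0]]
[[7,14],[9,13],[12,0],[15,15],[22,0],[33,3],[50,0]]
[[7,15],[12,0],[15,15],[22,0],[33,3],[50,0]]
[[7,15],[12,0],[15,15],[22,0],[33,3],[50,0]]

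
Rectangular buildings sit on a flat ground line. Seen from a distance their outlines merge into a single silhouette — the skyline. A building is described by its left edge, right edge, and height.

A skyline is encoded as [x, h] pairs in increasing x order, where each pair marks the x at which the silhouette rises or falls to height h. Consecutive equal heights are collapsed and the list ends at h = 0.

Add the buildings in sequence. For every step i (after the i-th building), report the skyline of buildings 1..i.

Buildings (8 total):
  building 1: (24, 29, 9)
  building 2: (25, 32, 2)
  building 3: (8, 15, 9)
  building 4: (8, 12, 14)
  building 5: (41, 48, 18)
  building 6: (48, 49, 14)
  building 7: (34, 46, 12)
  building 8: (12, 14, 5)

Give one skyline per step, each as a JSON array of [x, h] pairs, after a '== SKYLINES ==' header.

== SKYLINES ==
[[24,9],[29,0]]
[[24,9],[29,2],[32,0]]
[[8,9],[15,0],[24,9],[29,2],[32,0]]
[[8,14],[12,9],[15,0],[24,9],[29,2],[32,0]]
[[8,14],[12,9],[15,0],[24,9],[29,2],[32,0],[41,18],[48,0]]
[[8,14],[12,9],[15,0],[24,9],[29,2],[32,0],[41,18],[48,14],[49,0]]
[[8,14],[12,9],[15,0],[24,9],[29,2],[32,0],[34,12],[41,18],[48,14],[49,0]]
[[8,14],[12,9],[15,0],[24,9],[29,2],[32,0],[34,12],[41,18],[48,14],[49,0]]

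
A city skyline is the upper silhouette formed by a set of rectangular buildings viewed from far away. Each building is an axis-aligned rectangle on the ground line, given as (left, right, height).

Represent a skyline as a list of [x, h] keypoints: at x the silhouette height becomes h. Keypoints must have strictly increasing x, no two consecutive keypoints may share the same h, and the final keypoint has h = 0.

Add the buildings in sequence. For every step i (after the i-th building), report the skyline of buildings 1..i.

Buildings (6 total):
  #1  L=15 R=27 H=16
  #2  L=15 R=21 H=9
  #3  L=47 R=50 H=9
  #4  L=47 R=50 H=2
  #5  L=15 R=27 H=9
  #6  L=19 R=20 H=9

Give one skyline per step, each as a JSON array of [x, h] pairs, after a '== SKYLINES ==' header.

== SKYLINES ==
[[15,16],[27,0]]
[[15,16],[27,0]]
[[15,16],[27,0],[47,9],[50,0]]
[[15,16],[27,0],[47,9],[50,0]]
[[15,16],[27,0],[47,9],[50,0]]
[[15,16],[27,0],[47,9],[50,0]]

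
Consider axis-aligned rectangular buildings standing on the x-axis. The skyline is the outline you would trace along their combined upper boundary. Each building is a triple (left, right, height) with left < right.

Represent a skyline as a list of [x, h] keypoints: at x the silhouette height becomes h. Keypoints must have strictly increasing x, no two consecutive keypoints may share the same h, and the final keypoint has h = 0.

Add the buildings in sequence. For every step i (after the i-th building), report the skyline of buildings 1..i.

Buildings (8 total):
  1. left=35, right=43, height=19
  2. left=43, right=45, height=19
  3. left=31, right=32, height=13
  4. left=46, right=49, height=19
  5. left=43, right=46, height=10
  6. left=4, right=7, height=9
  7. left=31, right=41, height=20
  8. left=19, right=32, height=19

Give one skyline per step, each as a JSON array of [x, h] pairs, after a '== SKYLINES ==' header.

== SKYLINES ==
[[35,19],[43,0]]
[[35,19],[45,0]]
[[31,13],[32,0],[35,19],[45,0]]
[[31,13],[32,0],[35,19],[45,0],[46,19],[49,0]]
[[31,13],[32,0],[35,19],[45,10],[46,19],[49,0]]
[[4,9],[7,0],[31,13],[32,0],[35,19],[45,10],[46,19],[49,0]]
[[4,9],[7,0],[31,20],[41,19],[45,10],[46,19],[49,0]]
[[4,9],[7,0],[19,19],[31,20],[41,19],[45,10],[46,19],[49,0]]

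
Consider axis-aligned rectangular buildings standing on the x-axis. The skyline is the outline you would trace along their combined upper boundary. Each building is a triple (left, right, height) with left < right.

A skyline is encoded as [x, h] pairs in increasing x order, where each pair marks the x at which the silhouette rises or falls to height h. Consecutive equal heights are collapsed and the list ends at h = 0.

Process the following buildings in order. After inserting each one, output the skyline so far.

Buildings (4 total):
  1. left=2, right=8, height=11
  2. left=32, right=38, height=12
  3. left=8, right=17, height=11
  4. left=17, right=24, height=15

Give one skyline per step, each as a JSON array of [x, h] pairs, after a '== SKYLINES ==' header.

== SKYLINES ==
[[2,11],[8,0]]
[[2,11],[8,0],[32,12],[38,0]]
[[2,11],[17,0],[32,12],[38,0]]
[[2,11],[17,15],[24,0],[32,12],[38,0]]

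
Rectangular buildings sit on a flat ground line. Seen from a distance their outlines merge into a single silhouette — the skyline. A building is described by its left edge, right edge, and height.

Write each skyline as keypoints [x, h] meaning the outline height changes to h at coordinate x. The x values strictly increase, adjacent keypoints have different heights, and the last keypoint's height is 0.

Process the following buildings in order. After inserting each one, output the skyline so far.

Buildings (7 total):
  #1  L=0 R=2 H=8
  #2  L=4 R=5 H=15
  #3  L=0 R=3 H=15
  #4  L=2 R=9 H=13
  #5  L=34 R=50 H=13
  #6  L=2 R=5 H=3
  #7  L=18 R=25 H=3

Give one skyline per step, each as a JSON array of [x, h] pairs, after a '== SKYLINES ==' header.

== SKYLINES ==
[[0,8],[2,0]]
[[0,8],[2,0],[4,15],[5,0]]
[[0,15],[3,0],[4,15],[5,0]]
[[0,15],[3,13],[4,15],[5,13],[9,0]]
[[0,15],[3,13],[4,15],[5,13],[9,0],[34,13],[50,0]]
[[0,15],[3,13],[4,15],[5,13],[9,0],[34,13],[50,0]]
[[0,15],[3,13],[4,15],[5,13],[9,0],[18,3],[25,0],[34,13],[50,0]]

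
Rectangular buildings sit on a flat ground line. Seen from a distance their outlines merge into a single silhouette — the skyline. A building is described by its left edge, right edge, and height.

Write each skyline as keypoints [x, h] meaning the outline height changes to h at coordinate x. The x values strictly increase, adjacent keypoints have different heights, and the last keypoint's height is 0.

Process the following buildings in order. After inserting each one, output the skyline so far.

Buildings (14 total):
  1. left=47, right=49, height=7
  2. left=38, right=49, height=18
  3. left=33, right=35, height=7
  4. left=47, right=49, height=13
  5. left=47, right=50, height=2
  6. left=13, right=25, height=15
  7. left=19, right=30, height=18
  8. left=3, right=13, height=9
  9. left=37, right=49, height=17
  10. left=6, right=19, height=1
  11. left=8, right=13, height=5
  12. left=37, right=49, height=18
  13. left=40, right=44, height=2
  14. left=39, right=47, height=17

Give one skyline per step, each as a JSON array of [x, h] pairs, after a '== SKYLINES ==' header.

== SKYLINES ==
[[47,7],[49,0]]
[[38,18],[49,0]]
[[33,7],[35,0],[38,18],[49,0]]
[[33,7],[35,0],[38,18],[49,0]]
[[33,7],[35,0],[38,18],[49,2],[50,0]]
[[13,15],[25,0],[33,7],[35,0],[38,18],[49,2],[50,0]]
[[13,15],[19,18],[30,0],[33,7],[35,0],[38,18],[49,2],[50,0]]
[[3,9],[13,15],[19,18],[30,0],[33,7],[35,0],[38,18],[49,2],[50,0]]
[[3,9],[13,15],[19,18],[30,0],[33,7],[35,0],[37,17],[38,18],[49,2],[50,0]]
[[3,9],[13,15],[19,18],[30,0],[33,7],[35,0],[37,17],[38,18],[49,2],[50,0]]
[[3,9],[13,15],[19,18],[30,0],[33,7],[35,0],[37,17],[38,18],[49,2],[50,0]]
[[3,9],[13,15],[19,18],[30,0],[33,7],[35,0],[37,18],[49,2],[50,0]]
[[3,9],[13,15],[19,18],[30,0],[33,7],[35,0],[37,18],[49,2],[50,0]]
[[3,9],[13,15],[19,18],[30,0],[33,7],[35,0],[37,18],[49,2],[50,0]]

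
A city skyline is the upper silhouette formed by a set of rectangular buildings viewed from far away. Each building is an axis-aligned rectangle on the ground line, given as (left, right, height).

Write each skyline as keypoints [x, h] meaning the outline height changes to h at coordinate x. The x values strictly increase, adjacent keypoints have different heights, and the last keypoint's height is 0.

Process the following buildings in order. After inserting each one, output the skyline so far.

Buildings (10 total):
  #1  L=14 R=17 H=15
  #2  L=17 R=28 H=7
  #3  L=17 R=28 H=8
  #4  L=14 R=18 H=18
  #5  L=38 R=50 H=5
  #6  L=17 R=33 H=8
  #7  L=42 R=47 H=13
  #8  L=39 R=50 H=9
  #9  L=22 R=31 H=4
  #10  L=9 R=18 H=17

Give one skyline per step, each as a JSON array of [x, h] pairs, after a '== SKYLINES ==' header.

== SKYLINES ==
[[14,15],[17,0]]
[[14,15],[17,7],[28,0]]
[[14,15],[17,8],[28,0]]
[[14,18],[18,8],[28,0]]
[[14,18],[18,8],[28,0],[38,5],[50,0]]
[[14,18],[18,8],[33,0],[38,5],[50,0]]
[[14,18],[18,8],[33,0],[38,5],[42,13],[47,5],[50,0]]
[[14,18],[18,8],[33,0],[38,5],[39,9],[42,13],[47,9],[50,0]]
[[14,18],[18,8],[33,0],[38,5],[39,9],[42,13],[47,9],[50,0]]
[[9,17],[14,18],[18,8],[33,0],[38,5],[39,9],[42,13],[47,9],[50,0]]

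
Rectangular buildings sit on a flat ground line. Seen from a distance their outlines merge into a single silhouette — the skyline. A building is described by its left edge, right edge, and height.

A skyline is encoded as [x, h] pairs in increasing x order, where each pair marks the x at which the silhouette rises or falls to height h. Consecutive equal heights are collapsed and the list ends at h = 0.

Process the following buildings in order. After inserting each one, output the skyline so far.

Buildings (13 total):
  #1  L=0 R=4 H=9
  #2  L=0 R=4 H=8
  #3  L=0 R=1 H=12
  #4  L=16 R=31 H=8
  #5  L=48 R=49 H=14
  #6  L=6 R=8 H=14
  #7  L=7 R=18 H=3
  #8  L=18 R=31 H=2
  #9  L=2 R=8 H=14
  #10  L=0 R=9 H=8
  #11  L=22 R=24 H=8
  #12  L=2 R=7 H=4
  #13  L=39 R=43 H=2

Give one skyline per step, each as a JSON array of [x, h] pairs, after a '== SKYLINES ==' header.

== SKYLINES ==
[[0,9],[4,0]]
[[0,9],[4,0]]
[[0,12],[1,9],[4,0]]
[[0,12],[1,9],[4,0],[16,8],[31,0]]
[[0,12],[1,9],[4,0],[16,8],[31,0],[48,14],[49,0]]
[[0,12],[1,9],[4,0],[6,14],[8,0],[16,8],[31,0],[48,14],[49,0]]
[[0,12],[1,9],[4,0],[6,14],[8,3],[16,8],[31,0],[48,14],[49,0]]
[[0,12],[1,9],[4,0],[6,14],[8,3],[16,8],[31,0],[48,14],[49,0]]
[[0,12],[1,9],[2,14],[8,3],[16,8],[31,0],[48,14],[49,0]]
[[0,12],[1,9],[2,14],[8,8],[9,3],[16,8],[31,0],[48,14],[49,0]]
[[0,12],[1,9],[2,14],[8,8],[9,3],[16,8],[31,0],[48,14],[49,0]]
[[0,12],[1,9],[2,14],[8,8],[9,3],[16,8],[31,0],[48,14],[49,0]]
[[0,12],[1,9],[2,14],[8,8],[9,3],[16,8],[31,0],[39,2],[43,0],[48,14],[49,0]]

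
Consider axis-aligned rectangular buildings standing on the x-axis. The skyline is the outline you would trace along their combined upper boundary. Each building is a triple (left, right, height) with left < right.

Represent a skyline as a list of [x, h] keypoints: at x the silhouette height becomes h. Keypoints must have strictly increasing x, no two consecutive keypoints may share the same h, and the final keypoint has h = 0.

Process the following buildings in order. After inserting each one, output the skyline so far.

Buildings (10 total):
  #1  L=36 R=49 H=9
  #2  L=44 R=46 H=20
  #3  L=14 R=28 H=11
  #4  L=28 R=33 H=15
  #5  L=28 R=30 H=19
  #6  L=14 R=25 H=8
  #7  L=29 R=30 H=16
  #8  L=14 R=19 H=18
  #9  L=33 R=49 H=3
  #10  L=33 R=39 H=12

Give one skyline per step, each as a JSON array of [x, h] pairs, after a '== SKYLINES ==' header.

== SKYLINES ==
[[36,9],[49,0]]
[[36,9],[44,20],[46,9],[49,0]]
[[14,11],[28,0],[36,9],[44,20],[46,9],[49,0]]
[[14,11],[28,15],[33,0],[36,9],[44,20],[46,9],[49,0]]
[[14,11],[28,19],[30,15],[33,0],[36,9],[44,20],[46,9],[49,0]]
[[14,11],[28,19],[30,15],[33,0],[36,9],[44,20],[46,9],[49,0]]
[[14,11],[28,19],[30,15],[33,0],[36,9],[44,20],[46,9],[49,0]]
[[14,18],[19,11],[28,19],[30,15],[33,0],[36,9],[44,20],[46,9],[49,0]]
[[14,18],[19,11],[28,19],[30,15],[33,3],[36,9],[44,20],[46,9],[49,0]]
[[14,18],[19,11],[28,19],[30,15],[33,12],[39,9],[44,20],[46,9],[49,0]]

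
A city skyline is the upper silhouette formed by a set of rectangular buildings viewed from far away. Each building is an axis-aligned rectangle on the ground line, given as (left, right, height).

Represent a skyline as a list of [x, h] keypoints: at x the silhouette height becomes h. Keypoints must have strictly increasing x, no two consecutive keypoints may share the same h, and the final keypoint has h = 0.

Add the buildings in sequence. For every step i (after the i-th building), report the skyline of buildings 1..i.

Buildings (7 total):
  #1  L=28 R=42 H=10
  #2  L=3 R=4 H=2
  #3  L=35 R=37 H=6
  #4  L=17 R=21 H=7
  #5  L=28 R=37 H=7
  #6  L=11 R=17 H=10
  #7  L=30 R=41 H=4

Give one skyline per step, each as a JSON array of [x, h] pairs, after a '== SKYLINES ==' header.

== SKYLINES ==
[[28,10],[42,0]]
[[3,2],[4,0],[28,10],[42,0]]
[[3,2],[4,0],[28,10],[42,0]]
[[3,2],[4,0],[17,7],[21,0],[28,10],[42,0]]
[[3,2],[4,0],[17,7],[21,0],[28,10],[42,0]]
[[3,2],[4,0],[11,10],[17,7],[21,0],[28,10],[42,0]]
[[3,2],[4,0],[11,10],[17,7],[21,0],[28,10],[42,0]]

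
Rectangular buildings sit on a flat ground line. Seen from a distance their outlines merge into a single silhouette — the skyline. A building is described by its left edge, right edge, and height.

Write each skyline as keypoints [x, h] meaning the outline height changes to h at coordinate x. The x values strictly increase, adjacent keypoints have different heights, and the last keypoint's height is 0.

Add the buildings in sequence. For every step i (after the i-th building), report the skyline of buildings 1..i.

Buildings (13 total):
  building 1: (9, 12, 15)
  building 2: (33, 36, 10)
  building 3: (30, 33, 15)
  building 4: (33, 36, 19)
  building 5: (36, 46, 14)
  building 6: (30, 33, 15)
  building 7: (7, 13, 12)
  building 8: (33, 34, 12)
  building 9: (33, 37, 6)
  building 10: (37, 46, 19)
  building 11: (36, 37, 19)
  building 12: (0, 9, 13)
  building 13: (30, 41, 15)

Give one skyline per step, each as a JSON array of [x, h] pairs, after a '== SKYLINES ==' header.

== SKYLINES ==
[[9,15],[12,0]]
[[9,15],[12,0],[33,10],[36,0]]
[[9,15],[12,0],[30,15],[33,10],[36,0]]
[[9,15],[12,0],[30,15],[33,19],[36,0]]
[[9,15],[12,0],[30,15],[33,19],[36,14],[46,0]]
[[9,15],[12,0],[30,15],[33,19],[36,14],[46,0]]
[[7,12],[9,15],[12,12],[13,0],[30,15],[33,19],[36,14],[46,0]]
[[7,12],[9,15],[12,12],[13,0],[30,15],[33,19],[36,14],[46,0]]
[[7,12],[9,15],[12,12],[13,0],[30,15],[33,19],[36,14],[46,0]]
[[7,12],[9,15],[12,12],[13,0],[30,15],[33,19],[36,14],[37,19],[46,0]]
[[7,12],[9,15],[12,12],[13,0],[30,15],[33,19],[46,0]]
[[0,13],[9,15],[12,12],[13,0],[30,15],[33,19],[46,0]]
[[0,13],[9,15],[12,12],[13,0],[30,15],[33,19],[46,0]]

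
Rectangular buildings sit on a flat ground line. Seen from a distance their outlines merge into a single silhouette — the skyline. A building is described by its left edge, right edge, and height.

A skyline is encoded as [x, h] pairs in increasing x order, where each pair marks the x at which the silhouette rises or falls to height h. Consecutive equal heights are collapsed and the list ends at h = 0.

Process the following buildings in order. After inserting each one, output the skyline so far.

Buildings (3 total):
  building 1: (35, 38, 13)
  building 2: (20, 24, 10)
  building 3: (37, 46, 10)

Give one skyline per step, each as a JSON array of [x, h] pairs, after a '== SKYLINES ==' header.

== SKYLINES ==
[[35,13],[38,0]]
[[20,10],[24,0],[35,13],[38,0]]
[[20,10],[24,0],[35,13],[38,10],[46,0]]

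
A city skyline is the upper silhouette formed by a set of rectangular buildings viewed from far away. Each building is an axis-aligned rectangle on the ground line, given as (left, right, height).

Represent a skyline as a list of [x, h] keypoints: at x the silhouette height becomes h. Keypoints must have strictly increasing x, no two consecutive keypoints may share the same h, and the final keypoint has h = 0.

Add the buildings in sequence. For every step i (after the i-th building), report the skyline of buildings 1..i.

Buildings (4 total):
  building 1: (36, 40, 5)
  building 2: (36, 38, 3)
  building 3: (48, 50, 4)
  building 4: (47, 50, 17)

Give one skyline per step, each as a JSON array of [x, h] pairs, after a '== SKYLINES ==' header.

== SKYLINES ==
[[36,5],[40,0]]
[[36,5],[40,0]]
[[36,5],[40,0],[48,4],[50,0]]
[[36,5],[40,0],[47,17],[50,0]]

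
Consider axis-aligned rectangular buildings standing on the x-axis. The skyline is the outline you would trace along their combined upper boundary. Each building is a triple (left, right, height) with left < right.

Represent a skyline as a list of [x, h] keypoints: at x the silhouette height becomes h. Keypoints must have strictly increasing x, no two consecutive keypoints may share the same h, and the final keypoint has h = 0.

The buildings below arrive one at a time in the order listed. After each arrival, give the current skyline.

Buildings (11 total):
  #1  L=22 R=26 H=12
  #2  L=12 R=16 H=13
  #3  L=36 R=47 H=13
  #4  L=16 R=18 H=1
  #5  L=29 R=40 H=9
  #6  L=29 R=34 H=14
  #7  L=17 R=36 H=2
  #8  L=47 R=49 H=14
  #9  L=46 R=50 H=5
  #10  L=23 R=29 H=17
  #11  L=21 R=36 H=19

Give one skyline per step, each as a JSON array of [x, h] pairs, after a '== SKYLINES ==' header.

== SKYLINES ==
[[22,12],[26,0]]
[[12,13],[16,0],[22,12],[26,0]]
[[12,13],[16,0],[22,12],[26,0],[36,13],[47,0]]
[[12,13],[16,1],[18,0],[22,12],[26,0],[36,13],[47,0]]
[[12,13],[16,1],[18,0],[22,12],[26,0],[29,9],[36,13],[47,0]]
[[12,13],[16,1],[18,0],[22,12],[26,0],[29,14],[34,9],[36,13],[47,0]]
[[12,13],[16,1],[17,2],[22,12],[26,2],[29,14],[34,9],[36,13],[47,0]]
[[12,13],[16,1],[17,2],[22,12],[26,2],[29,14],[34,9],[36,13],[47,14],[49,0]]
[[12,13],[16,1],[17,2],[22,12],[26,2],[29,14],[34,9],[36,13],[47,14],[49,5],[50,0]]
[[12,13],[16,1],[17,2],[22,12],[23,17],[29,14],[34,9],[36,13],[47,14],[49,5],[50,0]]
[[12,13],[16,1],[17,2],[21,19],[36,13],[47,14],[49,5],[50,0]]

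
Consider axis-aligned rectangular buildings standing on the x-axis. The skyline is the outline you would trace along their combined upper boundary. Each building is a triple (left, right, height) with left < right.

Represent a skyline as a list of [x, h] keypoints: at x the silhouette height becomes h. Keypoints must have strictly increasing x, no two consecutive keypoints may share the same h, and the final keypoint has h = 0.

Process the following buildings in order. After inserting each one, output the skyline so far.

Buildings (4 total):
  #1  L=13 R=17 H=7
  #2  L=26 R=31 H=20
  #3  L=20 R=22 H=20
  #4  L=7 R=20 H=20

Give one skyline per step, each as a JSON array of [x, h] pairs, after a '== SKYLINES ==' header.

== SKYLINES ==
[[13,7],[17,0]]
[[13,7],[17,0],[26,20],[31,0]]
[[13,7],[17,0],[20,20],[22,0],[26,20],[31,0]]
[[7,20],[22,0],[26,20],[31,0]]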